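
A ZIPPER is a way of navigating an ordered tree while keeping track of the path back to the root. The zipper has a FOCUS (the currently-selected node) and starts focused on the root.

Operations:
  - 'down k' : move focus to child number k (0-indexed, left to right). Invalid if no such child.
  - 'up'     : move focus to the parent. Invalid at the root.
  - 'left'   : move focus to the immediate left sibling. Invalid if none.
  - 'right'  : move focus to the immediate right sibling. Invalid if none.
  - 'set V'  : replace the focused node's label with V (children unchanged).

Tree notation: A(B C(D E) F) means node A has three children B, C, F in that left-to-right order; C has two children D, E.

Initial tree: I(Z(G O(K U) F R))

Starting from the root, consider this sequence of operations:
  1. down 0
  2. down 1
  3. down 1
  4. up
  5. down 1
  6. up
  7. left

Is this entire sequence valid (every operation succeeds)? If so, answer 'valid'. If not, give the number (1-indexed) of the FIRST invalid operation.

Step 1 (down 0): focus=Z path=0 depth=1 children=['G', 'O', 'F', 'R'] left=[] right=[] parent=I
Step 2 (down 1): focus=O path=0/1 depth=2 children=['K', 'U'] left=['G'] right=['F', 'R'] parent=Z
Step 3 (down 1): focus=U path=0/1/1 depth=3 children=[] left=['K'] right=[] parent=O
Step 4 (up): focus=O path=0/1 depth=2 children=['K', 'U'] left=['G'] right=['F', 'R'] parent=Z
Step 5 (down 1): focus=U path=0/1/1 depth=3 children=[] left=['K'] right=[] parent=O
Step 6 (up): focus=O path=0/1 depth=2 children=['K', 'U'] left=['G'] right=['F', 'R'] parent=Z
Step 7 (left): focus=G path=0/0 depth=2 children=[] left=[] right=['O', 'F', 'R'] parent=Z

Answer: valid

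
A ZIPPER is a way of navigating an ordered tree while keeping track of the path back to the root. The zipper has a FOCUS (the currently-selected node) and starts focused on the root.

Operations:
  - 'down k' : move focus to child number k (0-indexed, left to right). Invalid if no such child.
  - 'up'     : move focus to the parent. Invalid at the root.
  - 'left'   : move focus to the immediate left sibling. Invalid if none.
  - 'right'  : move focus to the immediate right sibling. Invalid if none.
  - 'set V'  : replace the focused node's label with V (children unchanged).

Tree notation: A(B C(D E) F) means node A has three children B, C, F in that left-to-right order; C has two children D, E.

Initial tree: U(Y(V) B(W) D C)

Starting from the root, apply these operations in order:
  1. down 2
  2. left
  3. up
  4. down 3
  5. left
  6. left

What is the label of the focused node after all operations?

Answer: B

Derivation:
Step 1 (down 2): focus=D path=2 depth=1 children=[] left=['Y', 'B'] right=['C'] parent=U
Step 2 (left): focus=B path=1 depth=1 children=['W'] left=['Y'] right=['D', 'C'] parent=U
Step 3 (up): focus=U path=root depth=0 children=['Y', 'B', 'D', 'C'] (at root)
Step 4 (down 3): focus=C path=3 depth=1 children=[] left=['Y', 'B', 'D'] right=[] parent=U
Step 5 (left): focus=D path=2 depth=1 children=[] left=['Y', 'B'] right=['C'] parent=U
Step 6 (left): focus=B path=1 depth=1 children=['W'] left=['Y'] right=['D', 'C'] parent=U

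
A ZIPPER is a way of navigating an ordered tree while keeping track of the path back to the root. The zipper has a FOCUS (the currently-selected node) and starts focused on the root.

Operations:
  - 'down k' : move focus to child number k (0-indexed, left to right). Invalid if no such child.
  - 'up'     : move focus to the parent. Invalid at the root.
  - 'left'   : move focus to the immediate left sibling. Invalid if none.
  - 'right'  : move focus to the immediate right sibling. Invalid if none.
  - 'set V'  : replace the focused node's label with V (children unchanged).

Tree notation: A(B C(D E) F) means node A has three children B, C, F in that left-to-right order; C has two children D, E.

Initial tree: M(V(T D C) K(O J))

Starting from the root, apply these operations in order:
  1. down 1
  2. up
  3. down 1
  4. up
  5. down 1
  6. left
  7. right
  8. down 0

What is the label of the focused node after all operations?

Step 1 (down 1): focus=K path=1 depth=1 children=['O', 'J'] left=['V'] right=[] parent=M
Step 2 (up): focus=M path=root depth=0 children=['V', 'K'] (at root)
Step 3 (down 1): focus=K path=1 depth=1 children=['O', 'J'] left=['V'] right=[] parent=M
Step 4 (up): focus=M path=root depth=0 children=['V', 'K'] (at root)
Step 5 (down 1): focus=K path=1 depth=1 children=['O', 'J'] left=['V'] right=[] parent=M
Step 6 (left): focus=V path=0 depth=1 children=['T', 'D', 'C'] left=[] right=['K'] parent=M
Step 7 (right): focus=K path=1 depth=1 children=['O', 'J'] left=['V'] right=[] parent=M
Step 8 (down 0): focus=O path=1/0 depth=2 children=[] left=[] right=['J'] parent=K

Answer: O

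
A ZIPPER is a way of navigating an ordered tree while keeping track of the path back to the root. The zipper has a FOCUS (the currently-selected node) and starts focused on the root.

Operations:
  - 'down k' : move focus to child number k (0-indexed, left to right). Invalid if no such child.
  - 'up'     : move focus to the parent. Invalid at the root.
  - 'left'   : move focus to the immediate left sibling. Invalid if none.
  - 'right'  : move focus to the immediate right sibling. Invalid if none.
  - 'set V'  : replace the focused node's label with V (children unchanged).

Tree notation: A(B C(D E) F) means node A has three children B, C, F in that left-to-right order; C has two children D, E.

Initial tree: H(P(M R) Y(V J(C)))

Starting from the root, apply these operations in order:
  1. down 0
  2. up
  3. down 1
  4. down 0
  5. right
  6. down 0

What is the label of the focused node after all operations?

Answer: C

Derivation:
Step 1 (down 0): focus=P path=0 depth=1 children=['M', 'R'] left=[] right=['Y'] parent=H
Step 2 (up): focus=H path=root depth=0 children=['P', 'Y'] (at root)
Step 3 (down 1): focus=Y path=1 depth=1 children=['V', 'J'] left=['P'] right=[] parent=H
Step 4 (down 0): focus=V path=1/0 depth=2 children=[] left=[] right=['J'] parent=Y
Step 5 (right): focus=J path=1/1 depth=2 children=['C'] left=['V'] right=[] parent=Y
Step 6 (down 0): focus=C path=1/1/0 depth=3 children=[] left=[] right=[] parent=J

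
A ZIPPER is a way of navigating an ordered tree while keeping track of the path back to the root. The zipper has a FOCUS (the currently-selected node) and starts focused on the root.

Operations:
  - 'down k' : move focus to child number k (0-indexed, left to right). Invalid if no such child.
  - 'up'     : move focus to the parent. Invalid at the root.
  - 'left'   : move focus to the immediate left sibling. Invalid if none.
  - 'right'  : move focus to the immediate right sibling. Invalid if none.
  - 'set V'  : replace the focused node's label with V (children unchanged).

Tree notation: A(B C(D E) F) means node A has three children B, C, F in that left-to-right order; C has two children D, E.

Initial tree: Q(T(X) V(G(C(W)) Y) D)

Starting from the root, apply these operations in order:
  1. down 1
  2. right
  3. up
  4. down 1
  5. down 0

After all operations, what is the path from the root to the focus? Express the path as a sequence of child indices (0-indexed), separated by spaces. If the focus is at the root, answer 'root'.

Answer: 1 0

Derivation:
Step 1 (down 1): focus=V path=1 depth=1 children=['G', 'Y'] left=['T'] right=['D'] parent=Q
Step 2 (right): focus=D path=2 depth=1 children=[] left=['T', 'V'] right=[] parent=Q
Step 3 (up): focus=Q path=root depth=0 children=['T', 'V', 'D'] (at root)
Step 4 (down 1): focus=V path=1 depth=1 children=['G', 'Y'] left=['T'] right=['D'] parent=Q
Step 5 (down 0): focus=G path=1/0 depth=2 children=['C'] left=[] right=['Y'] parent=V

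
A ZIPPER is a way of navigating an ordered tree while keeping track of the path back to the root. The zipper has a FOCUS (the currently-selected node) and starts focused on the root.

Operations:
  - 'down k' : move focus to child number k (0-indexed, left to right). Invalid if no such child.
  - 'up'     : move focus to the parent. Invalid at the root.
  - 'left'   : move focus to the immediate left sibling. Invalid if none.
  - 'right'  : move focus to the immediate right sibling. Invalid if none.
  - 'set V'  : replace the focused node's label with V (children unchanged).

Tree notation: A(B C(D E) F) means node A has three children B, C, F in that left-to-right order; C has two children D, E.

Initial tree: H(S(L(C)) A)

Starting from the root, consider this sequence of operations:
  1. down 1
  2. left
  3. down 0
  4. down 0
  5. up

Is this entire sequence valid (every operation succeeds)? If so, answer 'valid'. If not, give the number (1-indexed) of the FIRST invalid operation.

Step 1 (down 1): focus=A path=1 depth=1 children=[] left=['S'] right=[] parent=H
Step 2 (left): focus=S path=0 depth=1 children=['L'] left=[] right=['A'] parent=H
Step 3 (down 0): focus=L path=0/0 depth=2 children=['C'] left=[] right=[] parent=S
Step 4 (down 0): focus=C path=0/0/0 depth=3 children=[] left=[] right=[] parent=L
Step 5 (up): focus=L path=0/0 depth=2 children=['C'] left=[] right=[] parent=S

Answer: valid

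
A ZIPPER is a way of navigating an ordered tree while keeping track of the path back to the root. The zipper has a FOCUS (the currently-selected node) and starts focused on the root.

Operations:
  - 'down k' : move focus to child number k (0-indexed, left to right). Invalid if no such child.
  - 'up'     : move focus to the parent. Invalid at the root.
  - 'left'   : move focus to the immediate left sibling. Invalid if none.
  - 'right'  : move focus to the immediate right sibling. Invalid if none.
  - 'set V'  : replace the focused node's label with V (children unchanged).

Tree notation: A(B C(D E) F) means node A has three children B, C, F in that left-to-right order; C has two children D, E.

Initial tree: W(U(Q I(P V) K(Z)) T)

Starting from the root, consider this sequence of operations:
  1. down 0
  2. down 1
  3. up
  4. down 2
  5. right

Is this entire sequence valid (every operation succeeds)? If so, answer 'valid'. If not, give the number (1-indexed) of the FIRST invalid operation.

Answer: 5

Derivation:
Step 1 (down 0): focus=U path=0 depth=1 children=['Q', 'I', 'K'] left=[] right=['T'] parent=W
Step 2 (down 1): focus=I path=0/1 depth=2 children=['P', 'V'] left=['Q'] right=['K'] parent=U
Step 3 (up): focus=U path=0 depth=1 children=['Q', 'I', 'K'] left=[] right=['T'] parent=W
Step 4 (down 2): focus=K path=0/2 depth=2 children=['Z'] left=['Q', 'I'] right=[] parent=U
Step 5 (right): INVALID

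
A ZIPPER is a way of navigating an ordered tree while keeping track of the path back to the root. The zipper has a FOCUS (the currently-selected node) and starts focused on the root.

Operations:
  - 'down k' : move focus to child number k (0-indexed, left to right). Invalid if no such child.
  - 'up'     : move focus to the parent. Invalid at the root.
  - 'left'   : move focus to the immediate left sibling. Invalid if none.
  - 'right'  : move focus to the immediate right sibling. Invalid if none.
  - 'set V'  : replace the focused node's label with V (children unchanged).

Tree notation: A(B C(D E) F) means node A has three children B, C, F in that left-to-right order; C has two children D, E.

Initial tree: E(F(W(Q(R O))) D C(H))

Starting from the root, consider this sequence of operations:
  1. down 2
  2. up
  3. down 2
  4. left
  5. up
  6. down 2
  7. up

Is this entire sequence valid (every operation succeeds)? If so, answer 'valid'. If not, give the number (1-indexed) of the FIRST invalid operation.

Step 1 (down 2): focus=C path=2 depth=1 children=['H'] left=['F', 'D'] right=[] parent=E
Step 2 (up): focus=E path=root depth=0 children=['F', 'D', 'C'] (at root)
Step 3 (down 2): focus=C path=2 depth=1 children=['H'] left=['F', 'D'] right=[] parent=E
Step 4 (left): focus=D path=1 depth=1 children=[] left=['F'] right=['C'] parent=E
Step 5 (up): focus=E path=root depth=0 children=['F', 'D', 'C'] (at root)
Step 6 (down 2): focus=C path=2 depth=1 children=['H'] left=['F', 'D'] right=[] parent=E
Step 7 (up): focus=E path=root depth=0 children=['F', 'D', 'C'] (at root)

Answer: valid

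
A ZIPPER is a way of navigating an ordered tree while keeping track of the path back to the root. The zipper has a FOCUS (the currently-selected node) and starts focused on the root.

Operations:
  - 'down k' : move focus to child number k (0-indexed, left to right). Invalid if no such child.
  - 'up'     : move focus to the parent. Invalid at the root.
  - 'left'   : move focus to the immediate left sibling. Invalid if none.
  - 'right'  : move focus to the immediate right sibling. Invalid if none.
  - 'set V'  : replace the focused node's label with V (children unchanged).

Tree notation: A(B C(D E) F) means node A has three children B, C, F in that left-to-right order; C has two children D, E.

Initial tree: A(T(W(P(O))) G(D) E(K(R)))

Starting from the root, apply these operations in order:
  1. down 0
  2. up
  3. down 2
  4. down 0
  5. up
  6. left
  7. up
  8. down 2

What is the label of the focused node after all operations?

Step 1 (down 0): focus=T path=0 depth=1 children=['W'] left=[] right=['G', 'E'] parent=A
Step 2 (up): focus=A path=root depth=0 children=['T', 'G', 'E'] (at root)
Step 3 (down 2): focus=E path=2 depth=1 children=['K'] left=['T', 'G'] right=[] parent=A
Step 4 (down 0): focus=K path=2/0 depth=2 children=['R'] left=[] right=[] parent=E
Step 5 (up): focus=E path=2 depth=1 children=['K'] left=['T', 'G'] right=[] parent=A
Step 6 (left): focus=G path=1 depth=1 children=['D'] left=['T'] right=['E'] parent=A
Step 7 (up): focus=A path=root depth=0 children=['T', 'G', 'E'] (at root)
Step 8 (down 2): focus=E path=2 depth=1 children=['K'] left=['T', 'G'] right=[] parent=A

Answer: E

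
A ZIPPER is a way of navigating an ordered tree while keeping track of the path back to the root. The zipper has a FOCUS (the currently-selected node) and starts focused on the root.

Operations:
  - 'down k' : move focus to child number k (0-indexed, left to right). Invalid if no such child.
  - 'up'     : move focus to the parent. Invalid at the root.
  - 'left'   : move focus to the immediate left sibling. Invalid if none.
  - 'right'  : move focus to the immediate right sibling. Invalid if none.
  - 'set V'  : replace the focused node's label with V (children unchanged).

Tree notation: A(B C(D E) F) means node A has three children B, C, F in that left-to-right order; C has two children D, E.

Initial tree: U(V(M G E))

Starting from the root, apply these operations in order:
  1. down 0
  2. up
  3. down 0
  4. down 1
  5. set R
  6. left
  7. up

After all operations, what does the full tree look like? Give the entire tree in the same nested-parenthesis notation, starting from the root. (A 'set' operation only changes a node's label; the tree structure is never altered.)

Answer: U(V(M R E))

Derivation:
Step 1 (down 0): focus=V path=0 depth=1 children=['M', 'G', 'E'] left=[] right=[] parent=U
Step 2 (up): focus=U path=root depth=0 children=['V'] (at root)
Step 3 (down 0): focus=V path=0 depth=1 children=['M', 'G', 'E'] left=[] right=[] parent=U
Step 4 (down 1): focus=G path=0/1 depth=2 children=[] left=['M'] right=['E'] parent=V
Step 5 (set R): focus=R path=0/1 depth=2 children=[] left=['M'] right=['E'] parent=V
Step 6 (left): focus=M path=0/0 depth=2 children=[] left=[] right=['R', 'E'] parent=V
Step 7 (up): focus=V path=0 depth=1 children=['M', 'R', 'E'] left=[] right=[] parent=U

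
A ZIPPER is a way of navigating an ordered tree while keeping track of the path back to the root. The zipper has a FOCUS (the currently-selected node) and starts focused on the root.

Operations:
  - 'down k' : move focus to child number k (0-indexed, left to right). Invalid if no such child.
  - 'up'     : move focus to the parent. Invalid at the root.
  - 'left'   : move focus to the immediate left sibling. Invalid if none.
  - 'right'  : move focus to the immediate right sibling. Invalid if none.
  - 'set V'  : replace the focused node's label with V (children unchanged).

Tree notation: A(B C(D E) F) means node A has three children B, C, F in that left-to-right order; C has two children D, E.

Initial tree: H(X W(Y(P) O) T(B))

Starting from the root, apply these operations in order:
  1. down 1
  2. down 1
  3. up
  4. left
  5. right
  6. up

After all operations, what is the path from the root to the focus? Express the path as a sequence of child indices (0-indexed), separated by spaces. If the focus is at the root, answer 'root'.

Answer: root

Derivation:
Step 1 (down 1): focus=W path=1 depth=1 children=['Y', 'O'] left=['X'] right=['T'] parent=H
Step 2 (down 1): focus=O path=1/1 depth=2 children=[] left=['Y'] right=[] parent=W
Step 3 (up): focus=W path=1 depth=1 children=['Y', 'O'] left=['X'] right=['T'] parent=H
Step 4 (left): focus=X path=0 depth=1 children=[] left=[] right=['W', 'T'] parent=H
Step 5 (right): focus=W path=1 depth=1 children=['Y', 'O'] left=['X'] right=['T'] parent=H
Step 6 (up): focus=H path=root depth=0 children=['X', 'W', 'T'] (at root)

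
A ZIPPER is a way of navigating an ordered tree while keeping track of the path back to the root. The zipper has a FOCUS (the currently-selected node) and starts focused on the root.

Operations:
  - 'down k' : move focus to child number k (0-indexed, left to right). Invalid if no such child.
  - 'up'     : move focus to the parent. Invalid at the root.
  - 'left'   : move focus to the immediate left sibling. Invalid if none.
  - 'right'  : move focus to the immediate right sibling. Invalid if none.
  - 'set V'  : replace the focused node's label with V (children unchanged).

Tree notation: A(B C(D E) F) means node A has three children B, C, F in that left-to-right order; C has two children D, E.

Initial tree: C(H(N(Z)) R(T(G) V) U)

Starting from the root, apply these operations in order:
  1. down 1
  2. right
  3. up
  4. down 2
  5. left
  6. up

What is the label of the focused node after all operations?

Step 1 (down 1): focus=R path=1 depth=1 children=['T', 'V'] left=['H'] right=['U'] parent=C
Step 2 (right): focus=U path=2 depth=1 children=[] left=['H', 'R'] right=[] parent=C
Step 3 (up): focus=C path=root depth=0 children=['H', 'R', 'U'] (at root)
Step 4 (down 2): focus=U path=2 depth=1 children=[] left=['H', 'R'] right=[] parent=C
Step 5 (left): focus=R path=1 depth=1 children=['T', 'V'] left=['H'] right=['U'] parent=C
Step 6 (up): focus=C path=root depth=0 children=['H', 'R', 'U'] (at root)

Answer: C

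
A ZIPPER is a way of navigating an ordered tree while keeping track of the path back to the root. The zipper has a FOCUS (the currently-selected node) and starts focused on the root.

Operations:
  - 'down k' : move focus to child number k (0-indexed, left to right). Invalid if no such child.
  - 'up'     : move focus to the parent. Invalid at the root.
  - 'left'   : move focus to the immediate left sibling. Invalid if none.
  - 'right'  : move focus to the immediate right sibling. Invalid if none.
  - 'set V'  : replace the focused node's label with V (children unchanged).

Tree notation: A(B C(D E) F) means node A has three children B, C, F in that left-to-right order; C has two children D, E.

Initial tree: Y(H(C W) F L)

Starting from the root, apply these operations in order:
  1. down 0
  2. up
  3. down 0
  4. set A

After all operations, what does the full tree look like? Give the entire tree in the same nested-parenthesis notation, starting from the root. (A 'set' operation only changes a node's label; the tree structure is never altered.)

Step 1 (down 0): focus=H path=0 depth=1 children=['C', 'W'] left=[] right=['F', 'L'] parent=Y
Step 2 (up): focus=Y path=root depth=0 children=['H', 'F', 'L'] (at root)
Step 3 (down 0): focus=H path=0 depth=1 children=['C', 'W'] left=[] right=['F', 'L'] parent=Y
Step 4 (set A): focus=A path=0 depth=1 children=['C', 'W'] left=[] right=['F', 'L'] parent=Y

Answer: Y(A(C W) F L)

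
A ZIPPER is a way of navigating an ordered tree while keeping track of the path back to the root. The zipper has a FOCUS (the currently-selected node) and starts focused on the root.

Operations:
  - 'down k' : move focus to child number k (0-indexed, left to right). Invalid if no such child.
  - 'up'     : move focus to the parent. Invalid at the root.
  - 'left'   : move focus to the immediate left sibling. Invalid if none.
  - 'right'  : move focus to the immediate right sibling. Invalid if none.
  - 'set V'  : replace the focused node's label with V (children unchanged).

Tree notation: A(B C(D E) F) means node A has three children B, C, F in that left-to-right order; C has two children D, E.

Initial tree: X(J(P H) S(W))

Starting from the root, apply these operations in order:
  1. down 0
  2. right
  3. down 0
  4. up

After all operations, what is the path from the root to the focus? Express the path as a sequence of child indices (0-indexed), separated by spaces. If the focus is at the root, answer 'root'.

Step 1 (down 0): focus=J path=0 depth=1 children=['P', 'H'] left=[] right=['S'] parent=X
Step 2 (right): focus=S path=1 depth=1 children=['W'] left=['J'] right=[] parent=X
Step 3 (down 0): focus=W path=1/0 depth=2 children=[] left=[] right=[] parent=S
Step 4 (up): focus=S path=1 depth=1 children=['W'] left=['J'] right=[] parent=X

Answer: 1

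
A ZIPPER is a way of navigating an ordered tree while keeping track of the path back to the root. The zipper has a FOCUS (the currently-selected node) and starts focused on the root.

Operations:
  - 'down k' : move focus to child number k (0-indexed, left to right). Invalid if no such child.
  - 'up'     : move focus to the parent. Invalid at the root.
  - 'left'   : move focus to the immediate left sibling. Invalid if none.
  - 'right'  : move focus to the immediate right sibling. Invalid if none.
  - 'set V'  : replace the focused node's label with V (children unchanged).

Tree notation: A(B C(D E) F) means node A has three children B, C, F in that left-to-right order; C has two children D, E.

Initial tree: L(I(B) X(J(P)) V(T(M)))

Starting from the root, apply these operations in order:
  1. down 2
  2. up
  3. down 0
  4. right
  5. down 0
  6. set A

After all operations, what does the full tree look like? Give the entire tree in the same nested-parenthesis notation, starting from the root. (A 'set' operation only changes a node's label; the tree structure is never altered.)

Answer: L(I(B) X(A(P)) V(T(M)))

Derivation:
Step 1 (down 2): focus=V path=2 depth=1 children=['T'] left=['I', 'X'] right=[] parent=L
Step 2 (up): focus=L path=root depth=0 children=['I', 'X', 'V'] (at root)
Step 3 (down 0): focus=I path=0 depth=1 children=['B'] left=[] right=['X', 'V'] parent=L
Step 4 (right): focus=X path=1 depth=1 children=['J'] left=['I'] right=['V'] parent=L
Step 5 (down 0): focus=J path=1/0 depth=2 children=['P'] left=[] right=[] parent=X
Step 6 (set A): focus=A path=1/0 depth=2 children=['P'] left=[] right=[] parent=X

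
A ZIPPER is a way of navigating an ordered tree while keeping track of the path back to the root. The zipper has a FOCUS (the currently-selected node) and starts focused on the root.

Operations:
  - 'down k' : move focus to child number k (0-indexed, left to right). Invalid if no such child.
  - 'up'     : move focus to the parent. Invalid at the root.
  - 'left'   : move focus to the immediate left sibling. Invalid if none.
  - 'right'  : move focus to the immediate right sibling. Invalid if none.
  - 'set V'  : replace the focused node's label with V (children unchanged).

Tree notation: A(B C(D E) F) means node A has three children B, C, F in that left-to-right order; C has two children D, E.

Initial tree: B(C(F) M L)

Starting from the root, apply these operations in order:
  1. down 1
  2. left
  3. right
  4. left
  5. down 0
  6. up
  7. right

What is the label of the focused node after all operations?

Step 1 (down 1): focus=M path=1 depth=1 children=[] left=['C'] right=['L'] parent=B
Step 2 (left): focus=C path=0 depth=1 children=['F'] left=[] right=['M', 'L'] parent=B
Step 3 (right): focus=M path=1 depth=1 children=[] left=['C'] right=['L'] parent=B
Step 4 (left): focus=C path=0 depth=1 children=['F'] left=[] right=['M', 'L'] parent=B
Step 5 (down 0): focus=F path=0/0 depth=2 children=[] left=[] right=[] parent=C
Step 6 (up): focus=C path=0 depth=1 children=['F'] left=[] right=['M', 'L'] parent=B
Step 7 (right): focus=M path=1 depth=1 children=[] left=['C'] right=['L'] parent=B

Answer: M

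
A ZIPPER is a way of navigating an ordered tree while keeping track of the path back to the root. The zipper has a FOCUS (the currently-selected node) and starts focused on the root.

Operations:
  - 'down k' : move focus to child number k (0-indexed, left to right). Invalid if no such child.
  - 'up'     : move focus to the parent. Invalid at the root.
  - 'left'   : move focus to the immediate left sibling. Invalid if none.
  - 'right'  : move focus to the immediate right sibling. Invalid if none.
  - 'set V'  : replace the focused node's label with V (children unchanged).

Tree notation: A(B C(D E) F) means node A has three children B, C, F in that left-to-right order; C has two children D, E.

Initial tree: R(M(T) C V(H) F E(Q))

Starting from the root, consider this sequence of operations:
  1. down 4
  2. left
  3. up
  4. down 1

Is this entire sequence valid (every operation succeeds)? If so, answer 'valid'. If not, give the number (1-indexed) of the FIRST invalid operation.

Step 1 (down 4): focus=E path=4 depth=1 children=['Q'] left=['M', 'C', 'V', 'F'] right=[] parent=R
Step 2 (left): focus=F path=3 depth=1 children=[] left=['M', 'C', 'V'] right=['E'] parent=R
Step 3 (up): focus=R path=root depth=0 children=['M', 'C', 'V', 'F', 'E'] (at root)
Step 4 (down 1): focus=C path=1 depth=1 children=[] left=['M'] right=['V', 'F', 'E'] parent=R

Answer: valid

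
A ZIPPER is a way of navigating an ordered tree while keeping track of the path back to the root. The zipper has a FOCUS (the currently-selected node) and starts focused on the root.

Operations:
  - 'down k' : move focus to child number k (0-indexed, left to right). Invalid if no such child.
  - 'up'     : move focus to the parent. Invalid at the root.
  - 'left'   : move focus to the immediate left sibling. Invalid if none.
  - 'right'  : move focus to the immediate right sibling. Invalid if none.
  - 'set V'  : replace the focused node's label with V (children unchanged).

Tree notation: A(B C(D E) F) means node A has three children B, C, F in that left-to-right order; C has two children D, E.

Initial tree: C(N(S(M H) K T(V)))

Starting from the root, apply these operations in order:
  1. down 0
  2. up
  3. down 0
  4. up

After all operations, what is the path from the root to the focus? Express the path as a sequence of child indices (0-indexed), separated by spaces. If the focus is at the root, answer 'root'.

Answer: root

Derivation:
Step 1 (down 0): focus=N path=0 depth=1 children=['S', 'K', 'T'] left=[] right=[] parent=C
Step 2 (up): focus=C path=root depth=0 children=['N'] (at root)
Step 3 (down 0): focus=N path=0 depth=1 children=['S', 'K', 'T'] left=[] right=[] parent=C
Step 4 (up): focus=C path=root depth=0 children=['N'] (at root)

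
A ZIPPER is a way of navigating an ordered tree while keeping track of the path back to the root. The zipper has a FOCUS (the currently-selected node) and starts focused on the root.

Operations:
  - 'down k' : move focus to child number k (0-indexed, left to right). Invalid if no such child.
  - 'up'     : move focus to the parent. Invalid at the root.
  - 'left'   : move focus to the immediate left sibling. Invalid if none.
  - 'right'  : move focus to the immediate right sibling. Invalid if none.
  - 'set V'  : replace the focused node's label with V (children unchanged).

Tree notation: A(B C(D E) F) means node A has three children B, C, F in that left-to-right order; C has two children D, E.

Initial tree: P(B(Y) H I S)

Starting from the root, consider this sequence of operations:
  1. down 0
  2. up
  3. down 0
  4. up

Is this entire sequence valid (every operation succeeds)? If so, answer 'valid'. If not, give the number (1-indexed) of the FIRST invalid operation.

Step 1 (down 0): focus=B path=0 depth=1 children=['Y'] left=[] right=['H', 'I', 'S'] parent=P
Step 2 (up): focus=P path=root depth=0 children=['B', 'H', 'I', 'S'] (at root)
Step 3 (down 0): focus=B path=0 depth=1 children=['Y'] left=[] right=['H', 'I', 'S'] parent=P
Step 4 (up): focus=P path=root depth=0 children=['B', 'H', 'I', 'S'] (at root)

Answer: valid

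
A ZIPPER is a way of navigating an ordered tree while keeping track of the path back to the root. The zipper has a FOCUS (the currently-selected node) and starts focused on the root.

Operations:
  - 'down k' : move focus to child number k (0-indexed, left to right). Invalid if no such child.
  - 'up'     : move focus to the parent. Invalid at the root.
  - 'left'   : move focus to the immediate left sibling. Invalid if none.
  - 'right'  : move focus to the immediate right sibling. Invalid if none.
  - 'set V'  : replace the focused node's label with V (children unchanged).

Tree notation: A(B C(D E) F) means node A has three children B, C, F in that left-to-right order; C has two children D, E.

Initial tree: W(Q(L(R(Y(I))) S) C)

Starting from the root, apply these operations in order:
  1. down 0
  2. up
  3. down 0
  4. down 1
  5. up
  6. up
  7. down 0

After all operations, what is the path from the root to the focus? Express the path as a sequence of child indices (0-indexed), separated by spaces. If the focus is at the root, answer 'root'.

Step 1 (down 0): focus=Q path=0 depth=1 children=['L', 'S'] left=[] right=['C'] parent=W
Step 2 (up): focus=W path=root depth=0 children=['Q', 'C'] (at root)
Step 3 (down 0): focus=Q path=0 depth=1 children=['L', 'S'] left=[] right=['C'] parent=W
Step 4 (down 1): focus=S path=0/1 depth=2 children=[] left=['L'] right=[] parent=Q
Step 5 (up): focus=Q path=0 depth=1 children=['L', 'S'] left=[] right=['C'] parent=W
Step 6 (up): focus=W path=root depth=0 children=['Q', 'C'] (at root)
Step 7 (down 0): focus=Q path=0 depth=1 children=['L', 'S'] left=[] right=['C'] parent=W

Answer: 0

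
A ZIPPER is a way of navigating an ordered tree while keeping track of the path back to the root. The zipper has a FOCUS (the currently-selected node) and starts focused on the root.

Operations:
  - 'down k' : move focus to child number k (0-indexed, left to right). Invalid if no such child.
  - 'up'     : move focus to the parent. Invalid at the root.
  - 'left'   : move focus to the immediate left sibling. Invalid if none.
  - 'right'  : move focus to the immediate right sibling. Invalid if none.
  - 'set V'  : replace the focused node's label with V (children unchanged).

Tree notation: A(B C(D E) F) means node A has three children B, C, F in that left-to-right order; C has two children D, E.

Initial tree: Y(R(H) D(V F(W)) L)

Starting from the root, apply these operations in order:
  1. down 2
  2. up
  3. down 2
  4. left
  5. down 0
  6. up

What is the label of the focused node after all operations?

Step 1 (down 2): focus=L path=2 depth=1 children=[] left=['R', 'D'] right=[] parent=Y
Step 2 (up): focus=Y path=root depth=0 children=['R', 'D', 'L'] (at root)
Step 3 (down 2): focus=L path=2 depth=1 children=[] left=['R', 'D'] right=[] parent=Y
Step 4 (left): focus=D path=1 depth=1 children=['V', 'F'] left=['R'] right=['L'] parent=Y
Step 5 (down 0): focus=V path=1/0 depth=2 children=[] left=[] right=['F'] parent=D
Step 6 (up): focus=D path=1 depth=1 children=['V', 'F'] left=['R'] right=['L'] parent=Y

Answer: D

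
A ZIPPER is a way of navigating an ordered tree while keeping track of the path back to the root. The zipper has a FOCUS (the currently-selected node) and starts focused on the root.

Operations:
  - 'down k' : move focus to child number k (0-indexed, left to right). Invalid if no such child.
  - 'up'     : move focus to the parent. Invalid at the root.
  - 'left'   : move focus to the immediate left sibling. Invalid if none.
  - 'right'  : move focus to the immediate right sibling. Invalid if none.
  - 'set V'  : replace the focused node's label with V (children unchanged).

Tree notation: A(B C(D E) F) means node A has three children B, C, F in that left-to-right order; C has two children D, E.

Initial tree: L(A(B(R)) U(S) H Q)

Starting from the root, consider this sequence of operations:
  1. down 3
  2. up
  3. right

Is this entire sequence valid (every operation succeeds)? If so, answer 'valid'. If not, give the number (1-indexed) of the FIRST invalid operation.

Answer: 3

Derivation:
Step 1 (down 3): focus=Q path=3 depth=1 children=[] left=['A', 'U', 'H'] right=[] parent=L
Step 2 (up): focus=L path=root depth=0 children=['A', 'U', 'H', 'Q'] (at root)
Step 3 (right): INVALID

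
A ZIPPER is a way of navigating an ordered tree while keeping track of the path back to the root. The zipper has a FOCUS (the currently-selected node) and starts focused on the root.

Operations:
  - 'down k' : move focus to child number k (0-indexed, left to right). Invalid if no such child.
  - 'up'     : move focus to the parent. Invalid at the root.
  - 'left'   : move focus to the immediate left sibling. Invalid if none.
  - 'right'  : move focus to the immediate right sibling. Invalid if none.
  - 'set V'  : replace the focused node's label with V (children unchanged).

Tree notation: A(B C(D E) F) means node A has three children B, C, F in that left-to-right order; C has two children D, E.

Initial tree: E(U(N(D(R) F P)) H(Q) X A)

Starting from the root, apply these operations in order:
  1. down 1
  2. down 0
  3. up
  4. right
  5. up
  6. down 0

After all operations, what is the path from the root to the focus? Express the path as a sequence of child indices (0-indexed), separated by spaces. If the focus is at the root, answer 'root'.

Answer: 0

Derivation:
Step 1 (down 1): focus=H path=1 depth=1 children=['Q'] left=['U'] right=['X', 'A'] parent=E
Step 2 (down 0): focus=Q path=1/0 depth=2 children=[] left=[] right=[] parent=H
Step 3 (up): focus=H path=1 depth=1 children=['Q'] left=['U'] right=['X', 'A'] parent=E
Step 4 (right): focus=X path=2 depth=1 children=[] left=['U', 'H'] right=['A'] parent=E
Step 5 (up): focus=E path=root depth=0 children=['U', 'H', 'X', 'A'] (at root)
Step 6 (down 0): focus=U path=0 depth=1 children=['N'] left=[] right=['H', 'X', 'A'] parent=E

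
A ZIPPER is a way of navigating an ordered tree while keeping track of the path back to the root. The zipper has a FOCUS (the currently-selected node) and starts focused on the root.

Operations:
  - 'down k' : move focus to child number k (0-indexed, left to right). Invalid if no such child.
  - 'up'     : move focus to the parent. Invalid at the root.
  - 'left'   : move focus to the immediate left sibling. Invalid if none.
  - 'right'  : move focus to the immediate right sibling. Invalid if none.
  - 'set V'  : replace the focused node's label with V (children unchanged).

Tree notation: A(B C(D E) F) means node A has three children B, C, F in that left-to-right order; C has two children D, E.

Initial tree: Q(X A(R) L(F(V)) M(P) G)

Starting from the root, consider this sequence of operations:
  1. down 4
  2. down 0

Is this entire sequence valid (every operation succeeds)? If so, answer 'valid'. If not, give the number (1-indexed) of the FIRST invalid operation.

Answer: 2

Derivation:
Step 1 (down 4): focus=G path=4 depth=1 children=[] left=['X', 'A', 'L', 'M'] right=[] parent=Q
Step 2 (down 0): INVALID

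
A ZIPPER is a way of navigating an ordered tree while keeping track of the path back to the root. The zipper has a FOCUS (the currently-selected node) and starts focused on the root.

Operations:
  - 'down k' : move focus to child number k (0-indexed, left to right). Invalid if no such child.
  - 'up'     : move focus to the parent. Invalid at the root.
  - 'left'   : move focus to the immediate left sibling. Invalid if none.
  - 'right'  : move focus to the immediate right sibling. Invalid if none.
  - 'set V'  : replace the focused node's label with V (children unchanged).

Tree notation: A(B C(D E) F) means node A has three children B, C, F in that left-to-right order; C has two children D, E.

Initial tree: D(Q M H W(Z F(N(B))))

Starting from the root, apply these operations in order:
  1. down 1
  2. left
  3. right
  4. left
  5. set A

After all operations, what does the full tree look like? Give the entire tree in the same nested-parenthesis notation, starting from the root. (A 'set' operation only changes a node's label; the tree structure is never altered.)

Step 1 (down 1): focus=M path=1 depth=1 children=[] left=['Q'] right=['H', 'W'] parent=D
Step 2 (left): focus=Q path=0 depth=1 children=[] left=[] right=['M', 'H', 'W'] parent=D
Step 3 (right): focus=M path=1 depth=1 children=[] left=['Q'] right=['H', 'W'] parent=D
Step 4 (left): focus=Q path=0 depth=1 children=[] left=[] right=['M', 'H', 'W'] parent=D
Step 5 (set A): focus=A path=0 depth=1 children=[] left=[] right=['M', 'H', 'W'] parent=D

Answer: D(A M H W(Z F(N(B))))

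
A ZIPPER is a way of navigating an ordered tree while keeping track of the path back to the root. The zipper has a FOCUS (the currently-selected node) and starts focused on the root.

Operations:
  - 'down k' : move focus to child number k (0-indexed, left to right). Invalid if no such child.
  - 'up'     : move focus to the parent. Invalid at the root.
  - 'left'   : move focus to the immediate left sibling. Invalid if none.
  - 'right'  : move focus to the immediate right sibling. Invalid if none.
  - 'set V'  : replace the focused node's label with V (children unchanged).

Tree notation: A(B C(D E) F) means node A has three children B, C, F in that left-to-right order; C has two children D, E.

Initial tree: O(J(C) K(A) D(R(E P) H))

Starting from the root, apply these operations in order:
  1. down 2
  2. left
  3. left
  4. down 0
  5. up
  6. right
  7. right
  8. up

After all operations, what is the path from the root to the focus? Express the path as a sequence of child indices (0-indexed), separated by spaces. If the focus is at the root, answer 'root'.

Answer: root

Derivation:
Step 1 (down 2): focus=D path=2 depth=1 children=['R', 'H'] left=['J', 'K'] right=[] parent=O
Step 2 (left): focus=K path=1 depth=1 children=['A'] left=['J'] right=['D'] parent=O
Step 3 (left): focus=J path=0 depth=1 children=['C'] left=[] right=['K', 'D'] parent=O
Step 4 (down 0): focus=C path=0/0 depth=2 children=[] left=[] right=[] parent=J
Step 5 (up): focus=J path=0 depth=1 children=['C'] left=[] right=['K', 'D'] parent=O
Step 6 (right): focus=K path=1 depth=1 children=['A'] left=['J'] right=['D'] parent=O
Step 7 (right): focus=D path=2 depth=1 children=['R', 'H'] left=['J', 'K'] right=[] parent=O
Step 8 (up): focus=O path=root depth=0 children=['J', 'K', 'D'] (at root)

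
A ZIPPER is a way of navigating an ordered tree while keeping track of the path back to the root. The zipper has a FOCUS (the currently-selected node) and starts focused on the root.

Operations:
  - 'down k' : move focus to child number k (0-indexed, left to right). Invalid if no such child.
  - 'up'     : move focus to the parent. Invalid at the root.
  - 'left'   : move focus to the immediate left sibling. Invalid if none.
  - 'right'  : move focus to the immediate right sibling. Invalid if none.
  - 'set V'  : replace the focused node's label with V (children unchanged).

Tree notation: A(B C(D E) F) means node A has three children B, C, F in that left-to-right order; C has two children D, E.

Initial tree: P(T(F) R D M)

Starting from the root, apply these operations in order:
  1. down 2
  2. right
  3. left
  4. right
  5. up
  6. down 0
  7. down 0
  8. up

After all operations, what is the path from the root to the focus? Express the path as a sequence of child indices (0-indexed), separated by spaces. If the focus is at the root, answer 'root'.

Answer: 0

Derivation:
Step 1 (down 2): focus=D path=2 depth=1 children=[] left=['T', 'R'] right=['M'] parent=P
Step 2 (right): focus=M path=3 depth=1 children=[] left=['T', 'R', 'D'] right=[] parent=P
Step 3 (left): focus=D path=2 depth=1 children=[] left=['T', 'R'] right=['M'] parent=P
Step 4 (right): focus=M path=3 depth=1 children=[] left=['T', 'R', 'D'] right=[] parent=P
Step 5 (up): focus=P path=root depth=0 children=['T', 'R', 'D', 'M'] (at root)
Step 6 (down 0): focus=T path=0 depth=1 children=['F'] left=[] right=['R', 'D', 'M'] parent=P
Step 7 (down 0): focus=F path=0/0 depth=2 children=[] left=[] right=[] parent=T
Step 8 (up): focus=T path=0 depth=1 children=['F'] left=[] right=['R', 'D', 'M'] parent=P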